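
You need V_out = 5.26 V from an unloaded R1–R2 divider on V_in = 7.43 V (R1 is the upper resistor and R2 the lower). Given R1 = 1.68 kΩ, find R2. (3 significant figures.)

R2 ≈ 4.07 kΩ

The divider ratio is R2/(R1+R2) = 5.26/7.43 = 0.7079.
So R2 = R1 · V_out/(V_in − V_out) = 1.68 × 5.26/(7.43 − 5.26) = 1.68 × 2.424 = 4.072 kΩ.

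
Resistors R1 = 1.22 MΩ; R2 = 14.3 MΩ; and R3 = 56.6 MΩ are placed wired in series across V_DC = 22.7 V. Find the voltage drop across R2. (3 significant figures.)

Series total: ΣR = 1.22 + 14.3 + 56.6 = 72.12 MΩ.
V = V_DC · R/ΣR = 22.7 × 0.1983 = 4.501 V.

V ≈ 4.50 V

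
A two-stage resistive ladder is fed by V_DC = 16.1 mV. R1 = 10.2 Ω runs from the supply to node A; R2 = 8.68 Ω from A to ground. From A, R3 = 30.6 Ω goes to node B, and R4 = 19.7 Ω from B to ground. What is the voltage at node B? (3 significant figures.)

V_B ≈ 2.65 mV

Looking into the second stage from A: R3 + R4 = 50.30 Ω appears in parallel with R2.
R2 ‖ (R3+R4) = 7.403 Ω.
So V_A = 16.1 × 0.4205 = 6.771 mV.
Then the unloaded second divider: V_B = V_A × R4/(R3+R4) = 6.771 × 0.3917 = 2.652 mV.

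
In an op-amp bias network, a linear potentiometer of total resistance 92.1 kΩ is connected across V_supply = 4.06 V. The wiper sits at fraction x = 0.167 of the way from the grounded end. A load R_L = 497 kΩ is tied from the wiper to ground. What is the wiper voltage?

The pot divides into 76.72 kΩ above the wiper and 15.38 kΩ below.
(x·R_p) ‖ R_L = 14.92 kΩ.
V_out = 4.06 × 14.92/(76.72 + 14.92) = 0.6610 V.

V_out ≈ 0.661 V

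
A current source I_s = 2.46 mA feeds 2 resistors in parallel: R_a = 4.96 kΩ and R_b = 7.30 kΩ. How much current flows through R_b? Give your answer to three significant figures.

With just two branches, the current splits inversely with resistance.
So I = 2.46 × 4.96/12.26 = 0.9952 mA.

I ≈ 0.995 mA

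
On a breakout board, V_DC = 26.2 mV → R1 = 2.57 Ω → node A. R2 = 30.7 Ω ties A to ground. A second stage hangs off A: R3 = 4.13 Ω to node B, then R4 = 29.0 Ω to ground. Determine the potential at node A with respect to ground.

The second stage (R3 + R4 = 33.13 Ω) loads node A in parallel with R2.
R2 ‖ (R3+R4) = 15.93 Ω.
So V_A = 26.2 × 0.8611 = 22.56 mV.

V_A ≈ 22.6 mV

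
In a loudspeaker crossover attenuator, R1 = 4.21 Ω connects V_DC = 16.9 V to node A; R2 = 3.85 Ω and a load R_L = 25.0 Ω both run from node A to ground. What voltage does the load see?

V_out ≈ 7.47 V

First combine the lower leg with the load: R2 ‖ R_L = 3.336 Ω.
Then V_out = V_DC · R2'/(R1 + R2') = 16.9 × 3.336/7.546 = 7.472 V.
(Unloaded it would be 8.07 V; the load pulls it down.)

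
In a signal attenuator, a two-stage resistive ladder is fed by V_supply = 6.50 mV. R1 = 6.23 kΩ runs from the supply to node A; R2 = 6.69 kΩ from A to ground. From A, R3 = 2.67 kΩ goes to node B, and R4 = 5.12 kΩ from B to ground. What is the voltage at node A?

Node A sees R2 in parallel with the series input of stage 2, R3 + R4 = 7.790 kΩ.
R2 ‖ (R3+R4) = 3.599 kΩ.
So V_A = 6.50 × 0.3662 = 2.380 mV.

V_A ≈ 2.38 mV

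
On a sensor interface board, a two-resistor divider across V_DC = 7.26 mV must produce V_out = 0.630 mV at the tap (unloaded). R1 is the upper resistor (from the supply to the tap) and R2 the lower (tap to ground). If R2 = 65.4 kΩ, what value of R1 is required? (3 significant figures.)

R1 ≈ 688 kΩ

The divider ratio is R2/(R1+R2) = 0.630/7.26 = 0.08678.
Rearranging, R1 = R2·(1−k)/k = 65.4 × 10.52 = 688.3 kΩ.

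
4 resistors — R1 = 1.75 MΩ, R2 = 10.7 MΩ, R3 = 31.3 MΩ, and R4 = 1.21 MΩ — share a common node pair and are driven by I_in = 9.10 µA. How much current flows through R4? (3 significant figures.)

ΣG = 1/1.75 + 1/10.7 + 1/31.3 + 1/1.21 = 1.523.
R4 takes the fraction G_k/ΣG = 0.8264/1.523 = 0.5425, so I = 9.10 × 0.5425 = 4.937 µA.

I ≈ 4.94 µA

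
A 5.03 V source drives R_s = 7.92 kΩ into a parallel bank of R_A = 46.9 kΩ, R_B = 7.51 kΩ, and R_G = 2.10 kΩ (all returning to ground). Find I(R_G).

Equivalent of the parallel group: R_p = 1.586 kΩ.
V_A by voltage divider: V_A = 5.03 × 1.586/(7.92 + 1.586) = 0.8390 V.
I(R_G) = V_A / R_G = 0.8390/2.10 = 0.3995 mA.

I ≈ 0.400 mA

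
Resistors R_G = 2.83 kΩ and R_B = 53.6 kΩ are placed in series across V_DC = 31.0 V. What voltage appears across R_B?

V ≈ 29.4 V

ΣR = 2.83 + 53.6 = 56.43 kΩ.
By the voltage-divider rule, V = 31.0 × 53.60/56.43 = 29.45 V.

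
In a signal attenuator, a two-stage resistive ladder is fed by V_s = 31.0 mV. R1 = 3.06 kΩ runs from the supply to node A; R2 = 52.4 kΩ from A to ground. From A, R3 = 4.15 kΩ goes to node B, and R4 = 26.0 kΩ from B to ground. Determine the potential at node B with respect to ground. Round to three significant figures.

The second stage (R3 + R4 = 30.15 kΩ) loads node A in parallel with R2.
R2 ‖ (R3+R4) = 19.14 kΩ.
First divider: V_A = V_s · 19.14/(3.06 + 19.14) = 26.73 mV.
V_B = V_A × 0.8624 = 23.05 mV.

V_B ≈ 23.0 mV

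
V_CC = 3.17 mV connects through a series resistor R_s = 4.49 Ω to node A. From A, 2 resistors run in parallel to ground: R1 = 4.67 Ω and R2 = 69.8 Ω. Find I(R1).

I ≈ 0.335 mA

Combine the parallel branches: R_p = (1/4.67 + 1/69.8)⁻¹ = 4.377 Ω.
V_A by voltage divider: V_A = 3.17 × 4.377/(4.49 + 4.377) = 1.565 mV.
I(R1) = V_A / R1 = 1.565/4.67 = 0.3351 mA.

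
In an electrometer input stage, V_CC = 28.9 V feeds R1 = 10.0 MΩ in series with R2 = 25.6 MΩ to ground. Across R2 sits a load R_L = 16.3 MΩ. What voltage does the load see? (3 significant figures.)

R2 ‖ R_L = (25.6 × 16.3)/(25.6 + 16.3) = 9.959 MΩ.
Now apply the divider: V_out = 28.9 × 0.4990 = 14.42 V.

V_out ≈ 14.4 V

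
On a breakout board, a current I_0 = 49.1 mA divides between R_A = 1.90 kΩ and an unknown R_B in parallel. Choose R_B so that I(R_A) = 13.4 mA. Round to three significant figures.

Two-branch current divider: I_A = I_0 · R_B/(R_A + R_B).
13.4/49.1 = R_B/(R_A + R_B) → R_B = R_A · (0.2729)/(1 − 0.2729) = 1.90 × 0.3754 = 0.7132 kΩ.

R_B ≈ 0.713 kΩ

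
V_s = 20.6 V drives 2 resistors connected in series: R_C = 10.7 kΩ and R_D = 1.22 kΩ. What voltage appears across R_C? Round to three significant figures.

V ≈ 18.5 V

ΣR = 10.7 + 1.22 = 11.92 kΩ.
By the voltage-divider rule, V = 20.6 × 10.70/11.92 = 18.49 V.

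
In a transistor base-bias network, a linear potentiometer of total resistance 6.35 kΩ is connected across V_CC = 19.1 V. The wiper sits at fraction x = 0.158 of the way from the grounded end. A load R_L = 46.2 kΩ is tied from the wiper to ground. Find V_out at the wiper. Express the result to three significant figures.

Split the track: R_lower = x·R_p = 1.003 kΩ, R_upper = (1−x)·R_p = 5.347 kΩ.
(x·R_p) ‖ R_L = 0.9820 kΩ.
Then V_out = V_CC · 0.9820/(5.347 + 0.9820) = 2.964 V.

V_out ≈ 2.96 V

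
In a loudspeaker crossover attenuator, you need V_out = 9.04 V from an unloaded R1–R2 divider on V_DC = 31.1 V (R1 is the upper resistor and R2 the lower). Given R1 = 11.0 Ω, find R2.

R2 ≈ 4.51 Ω

Required fraction k = V_out/V_DC = 0.2907.
So R2 = R1 · V_out/(V_DC − V_out) = 11.0 × 9.04/(31.1 − 9.04) = 11.0 × 0.4098 = 4.508 Ω.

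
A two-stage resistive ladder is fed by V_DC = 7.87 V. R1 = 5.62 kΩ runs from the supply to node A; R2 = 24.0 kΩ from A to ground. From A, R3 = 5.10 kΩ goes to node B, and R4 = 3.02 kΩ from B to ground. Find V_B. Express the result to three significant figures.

Node A sees R2 in parallel with the series input of stage 2, R3 + R4 = 8.120 kΩ.
R2 ‖ (R3+R4) = 6.067 kΩ.
V_A = 7.87 × 6.067/(5.62 + 6.067) = 4.086 V.
Stage 2 is unloaded, so V_B = V_A · R4/(R3+R4) = 4.086 × 3.02/8.120 = 1.520 V.

V_B ≈ 1.52 V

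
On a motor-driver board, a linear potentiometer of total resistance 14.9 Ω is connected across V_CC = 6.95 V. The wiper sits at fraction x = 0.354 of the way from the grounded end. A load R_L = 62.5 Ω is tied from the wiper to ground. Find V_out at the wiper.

V_out ≈ 2.33 V

Split the track: R_lower = x·R_p = 5.275 Ω, R_upper = (1−x)·R_p = 9.625 Ω.
(x·R_p) ‖ R_L = 4.864 Ω.
Then V_out = V_CC · 4.864/(9.625 + 4.864) = 2.333 V.
(Unloaded: V_out = x·V_CC = 2.46 V.)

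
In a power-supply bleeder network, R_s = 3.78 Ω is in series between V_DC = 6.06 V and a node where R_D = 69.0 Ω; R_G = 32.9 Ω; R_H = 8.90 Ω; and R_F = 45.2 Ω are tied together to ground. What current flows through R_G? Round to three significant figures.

Equivalent of the parallel group: R_p = 5.575 Ω.
V_A by voltage divider: V_A = 6.06 × 5.575/(3.78 + 5.575) = 3.611 V.
I(R_G) = V_A / R_G = 3.611/32.9 = 0.1098 A.
(Equivalently: I_total = 0.6478 A, then current-divider fraction G_k/ΣG = 0.1695.)

I ≈ 0.110 A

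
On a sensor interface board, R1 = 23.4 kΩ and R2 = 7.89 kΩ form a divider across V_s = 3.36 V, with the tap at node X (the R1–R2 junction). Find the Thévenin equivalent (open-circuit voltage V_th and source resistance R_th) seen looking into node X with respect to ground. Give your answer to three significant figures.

With X open, the divider is unloaded: V_th = 3.36 × 7.89/31.29 = 0.8472 V.
With V_s suppressed (replaced by a short), R_th = R1 ‖ R2 = (23.40 × 7.89)/(23.40 + 7.89) = 5.900 kΩ.

V_th ≈ 0.847 V, R_th ≈ 5.90 kΩ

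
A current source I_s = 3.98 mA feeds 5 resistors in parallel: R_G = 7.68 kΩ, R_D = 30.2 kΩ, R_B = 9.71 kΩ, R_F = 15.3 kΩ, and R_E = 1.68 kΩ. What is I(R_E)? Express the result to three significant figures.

I ≈ 2.56 mA

Total conductance ΣG = 1/7.68 + 1/30.2 + 1/9.71 + 1/15.3 + 1/1.68 = 0.9269 (units of 1/kΩ).
Current divider: I(R_E) = I_s · G_k/ΣG = 3.98 × (0.5952/0.9269) = 3.98 × 0.6422 = 2.556 mA.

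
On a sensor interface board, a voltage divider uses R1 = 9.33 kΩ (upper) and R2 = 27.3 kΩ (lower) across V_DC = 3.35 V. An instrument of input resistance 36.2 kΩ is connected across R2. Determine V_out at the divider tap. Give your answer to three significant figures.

R2 ‖ R_L = (27.3 × 36.2)/(27.3 + 36.2) = 15.56 kΩ.
Then V_out = V_DC · R2'/(R1 + R2') = 3.35 × 15.56/24.89 = 2.094 V.
(Unloaded it would be 2.50 V; the load pulls it down.)

V_out ≈ 2.09 V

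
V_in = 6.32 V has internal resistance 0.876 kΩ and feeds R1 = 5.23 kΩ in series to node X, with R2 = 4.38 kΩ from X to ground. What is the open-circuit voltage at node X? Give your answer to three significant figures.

V_th ≈ 2.64 V

R1' = 0.876 + 5.23 = 6.106 kΩ (source resistance + R1).
With X open, the divider is unloaded: V_th = 6.32 × 4.38/10.49 = 2.640 V.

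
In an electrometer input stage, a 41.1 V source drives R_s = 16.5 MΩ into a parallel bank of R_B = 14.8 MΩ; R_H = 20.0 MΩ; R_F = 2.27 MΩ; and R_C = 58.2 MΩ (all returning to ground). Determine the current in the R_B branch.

Equivalent of the parallel group: R_p = 1.738 MΩ.
V_A by voltage divider: V_A = 41.1 × 1.738/(16.5 + 1.738) = 3.917 V.
I(R_B) = V_A / R_B = 3.917/14.8 = 0.2647 µA.
(Equivalently: I_total = 2.254 µA, then current-divider fraction G_k/ΣG = 0.1175.)

I ≈ 0.265 µA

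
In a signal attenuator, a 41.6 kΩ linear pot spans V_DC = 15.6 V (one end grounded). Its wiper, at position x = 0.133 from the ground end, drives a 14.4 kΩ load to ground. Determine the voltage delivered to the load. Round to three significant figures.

Split the track: R_lower = x·R_p = 5.533 kΩ, R_upper = (1−x)·R_p = 36.07 kΩ.
Lower segment in parallel with the load: 5.533 ‖ 14.4 = 3.997 kΩ.
Loaded-divider output: V_out = 15.6 × 0.09977 = 1.556 V.

V_out ≈ 1.56 V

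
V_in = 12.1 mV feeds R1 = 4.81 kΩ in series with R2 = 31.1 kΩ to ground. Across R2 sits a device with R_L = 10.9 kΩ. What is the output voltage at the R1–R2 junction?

First combine the lower leg with the load: R2 ‖ R_L = 8.071 kΩ.
Voltage divider with the loaded lower leg: V_out = 12.1 × 8.071/(4.81 + 8.071) = 12.1 × 0.6266 = 7.582 mV.

V_out ≈ 7.58 mV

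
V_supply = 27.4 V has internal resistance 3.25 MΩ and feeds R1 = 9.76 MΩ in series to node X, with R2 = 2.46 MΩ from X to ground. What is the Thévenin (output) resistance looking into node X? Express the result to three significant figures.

R1' = 3.25 + 9.76 = 13.01 MΩ (source resistance + R1).
Looking into X with the source shorted: R_th = R1'·R2/(R1'+R2) = 13.01 × 2.46/15.47 = 2.069 MΩ.

R_th ≈ 2.07 MΩ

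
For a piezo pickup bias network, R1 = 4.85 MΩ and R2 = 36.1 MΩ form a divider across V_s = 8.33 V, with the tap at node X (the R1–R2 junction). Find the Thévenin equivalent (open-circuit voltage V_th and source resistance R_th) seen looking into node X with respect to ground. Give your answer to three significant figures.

V_th ≈ 7.34 V, R_th ≈ 4.28 MΩ

V_th is the unloaded tap voltage: V_s · R2/(R1+R2) = 8.33 × 0.8816 = 7.343 V.
Zeroing V_s shorts the top of R1 to ground, so R_th = R1 ‖ R2 = 4.276 MΩ.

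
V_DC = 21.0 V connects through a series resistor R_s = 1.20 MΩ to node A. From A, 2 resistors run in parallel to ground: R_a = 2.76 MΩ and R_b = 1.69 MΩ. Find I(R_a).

Equivalent of the parallel group: R_p = 1.048 MΩ.
Node voltage V_A = V_DC · R_p/(R_s + R_p) = 21.0 × 0.4662 = 9.791 V.
I(R_a) = V_A / R_a = 9.791/2.76 = 3.547 µA.
(Check via current divider: I_total = 9.341 µA; share G_k/ΣG = 0.3798 → same result.)

I ≈ 3.55 µA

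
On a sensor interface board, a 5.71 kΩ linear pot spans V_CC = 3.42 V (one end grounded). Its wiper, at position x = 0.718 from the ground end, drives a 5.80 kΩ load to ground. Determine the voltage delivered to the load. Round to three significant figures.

The pot divides into 1.610 kΩ above the wiper and 4.100 kΩ below.
Lower segment in parallel with the load: 4.100 ‖ 5.80 = 2.402 kΩ.
V_out = 3.42 × 2.402/(1.610 + 2.402) = 2.047 V.

V_out ≈ 2.05 V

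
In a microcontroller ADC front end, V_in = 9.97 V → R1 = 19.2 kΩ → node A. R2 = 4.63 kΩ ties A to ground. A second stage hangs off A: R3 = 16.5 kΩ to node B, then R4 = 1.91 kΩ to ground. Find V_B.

Looking into the second stage from A: R3 + R4 = 18.41 kΩ appears in parallel with R2.
Effective lower resistance at A: R2 ‖ 18.41 = 3.700 kΩ.
First divider: V_A = V_in · 3.700/(19.2 + 3.700) = 1.611 V.
V_B = V_A × 0.1037 = 0.1671 V.

V_B ≈ 0.167 V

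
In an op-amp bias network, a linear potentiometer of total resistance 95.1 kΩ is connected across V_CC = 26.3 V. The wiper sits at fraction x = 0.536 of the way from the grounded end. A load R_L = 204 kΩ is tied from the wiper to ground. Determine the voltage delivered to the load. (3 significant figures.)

V_out ≈ 12.6 V

The pot divides into 44.13 kΩ above the wiper and 50.97 kΩ below.
R_L loads the lower segment: effective lower R = 40.78 kΩ.
Loaded-divider output: V_out = 26.3 × 0.4803 = 12.63 V.
(Unloaded: V_out = x·V_CC = 14.1 V.)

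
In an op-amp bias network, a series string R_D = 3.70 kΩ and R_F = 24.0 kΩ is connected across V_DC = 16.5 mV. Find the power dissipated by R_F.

Series current I = V_DC/ΣR = 16.5/27.70 = 0.5957 µA.
P = I²R = 0.3548 × 24.0 = 8.516 nW.

P ≈ 8.52 nW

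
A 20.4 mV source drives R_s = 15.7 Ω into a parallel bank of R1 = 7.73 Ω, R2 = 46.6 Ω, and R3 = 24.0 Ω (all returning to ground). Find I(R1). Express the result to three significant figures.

Combine the parallel branches: R_p = (1/7.73 + 1/46.6 + 1/24.0)⁻¹ = 5.195 Ω.
V_A by voltage divider: V_A = 20.4 × 5.195/(15.7 + 5.195) = 5.072 mV.
Branch current I = V_A/R1 = 5.072/7.73 = 0.6561 mA.

I ≈ 0.656 mA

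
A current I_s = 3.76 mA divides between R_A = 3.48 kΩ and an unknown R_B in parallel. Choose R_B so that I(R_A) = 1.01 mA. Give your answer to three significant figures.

Two-branch current divider: I_A = I_s · R_B/(R_A + R_B).
With f = 0.2686, R_B = R_A · f/(1−f) = 3.48 × 0.3673 = 1.278 kΩ.

R_B ≈ 1.28 kΩ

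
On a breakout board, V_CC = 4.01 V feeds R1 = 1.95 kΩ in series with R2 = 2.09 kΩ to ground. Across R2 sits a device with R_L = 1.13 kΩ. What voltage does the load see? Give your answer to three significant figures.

The load sits in parallel with R2, giving an effective lower resistance R2' = R2·R_L/(R2+R_L) = 0.7334 kΩ.
Then V_out = V_CC · R2'/(R1 + R2') = 4.01 × 0.7334/2.683 = 1.096 V.
(Unloaded it would be 2.07 V; the load pulls it down.)

V_out ≈ 1.10 V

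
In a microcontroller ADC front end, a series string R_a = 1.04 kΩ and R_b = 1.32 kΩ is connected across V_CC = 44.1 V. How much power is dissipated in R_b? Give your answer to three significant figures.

P ≈ 461 mW

Series current I = V_CC/ΣR = 44.1/2.360 = 18.69 mA.
P(R_b) = I²·R_b = (18.69)² × 1.32 = 460.9 mW.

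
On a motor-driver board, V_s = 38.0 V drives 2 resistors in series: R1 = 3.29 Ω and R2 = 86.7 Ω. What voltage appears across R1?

V ≈ 1.39 V

ΣR = 3.29 + 86.7 = 89.99 Ω.
By the voltage-divider rule, V = 38.0 × 3.290/89.99 = 1.389 V.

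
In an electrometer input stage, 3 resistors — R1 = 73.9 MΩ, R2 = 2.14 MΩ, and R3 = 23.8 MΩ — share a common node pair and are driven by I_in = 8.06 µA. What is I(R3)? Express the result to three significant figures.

I ≈ 0.648 µA

Conductances: ΣG = 1/73.9 + 1/2.14 + 1/23.8 = 0.5228 (1/MΩ).
Current divider: I(R3) = I_in · G_k/ΣG = 8.06 × (0.04202/0.5228) = 8.06 × 0.08036 = 0.6477 µA.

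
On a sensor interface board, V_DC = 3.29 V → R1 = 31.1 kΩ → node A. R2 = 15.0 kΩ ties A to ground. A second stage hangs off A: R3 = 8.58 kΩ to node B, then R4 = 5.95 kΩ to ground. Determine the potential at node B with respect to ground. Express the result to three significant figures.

V_B ≈ 0.258 V

The second stage (R3 + R4 = 14.53 kΩ) loads node A in parallel with R2.
Effective lower resistance at A: R2 ‖ 14.53 = 7.381 kΩ.
V_A = 3.29 × 7.381/(31.1 + 7.381) = 0.6310 V.
Then the unloaded second divider: V_B = V_A × R4/(R3+R4) = 0.6310 × 0.4095 = 0.2584 V.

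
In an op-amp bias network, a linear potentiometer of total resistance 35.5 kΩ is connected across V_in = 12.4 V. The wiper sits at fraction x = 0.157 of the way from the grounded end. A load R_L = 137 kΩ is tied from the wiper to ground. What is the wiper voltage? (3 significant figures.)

V_out ≈ 1.88 V

Split the track: R_lower = x·R_p = 5.574 kΩ, R_upper = (1−x)·R_p = 29.93 kΩ.
(x·R_p) ‖ R_L = 5.356 kΩ.
Then V_out = V_in · 5.356/(29.93 + 5.356) = 1.882 V.
(Unloaded: V_out = x·V_in = 1.95 V.)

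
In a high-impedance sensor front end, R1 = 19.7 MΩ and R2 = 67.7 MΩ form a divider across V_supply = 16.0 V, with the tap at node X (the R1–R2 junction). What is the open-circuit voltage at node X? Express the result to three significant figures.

V_th ≈ 12.4 V

V_th is the unloaded tap voltage: V_supply · R2/(R1+R2) = 16.0 × 0.7746 = 12.39 V.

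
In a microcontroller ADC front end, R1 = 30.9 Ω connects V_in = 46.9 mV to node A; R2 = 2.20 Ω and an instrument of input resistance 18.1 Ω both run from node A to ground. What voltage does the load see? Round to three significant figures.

V_out ≈ 2.80 mV

First combine the lower leg with the load: R2 ‖ R_L = 1.962 Ω.
Voltage divider with the loaded lower leg: V_out = 46.9 × 1.962/(30.9 + 1.962) = 46.9 × 0.05969 = 2.800 mV.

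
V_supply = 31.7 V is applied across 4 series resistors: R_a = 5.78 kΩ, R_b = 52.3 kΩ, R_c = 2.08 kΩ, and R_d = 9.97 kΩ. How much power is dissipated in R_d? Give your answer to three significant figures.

ΣR = 70.13 kΩ → I = 31.7/70.13 = 0.4520 mA.
V(R_d) = I·R = 4.507 V; P = V·I = 4.507 × 0.4520 = 2.037 mW.

P ≈ 2.04 mW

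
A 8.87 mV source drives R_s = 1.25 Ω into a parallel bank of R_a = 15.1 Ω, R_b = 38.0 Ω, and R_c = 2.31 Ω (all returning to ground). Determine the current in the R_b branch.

I ≈ 0.141 mA

Parallel bank: R_p = 1/(1/15.1 + 1/38.0 + 1/2.31) = 1.903 Ω.
V_A by voltage divider: V_A = 8.87 × 1.903/(1.25 + 1.903) = 5.354 mV.
I(R_b) = V_A / R_b = 5.354/38.0 = 0.1409 mA.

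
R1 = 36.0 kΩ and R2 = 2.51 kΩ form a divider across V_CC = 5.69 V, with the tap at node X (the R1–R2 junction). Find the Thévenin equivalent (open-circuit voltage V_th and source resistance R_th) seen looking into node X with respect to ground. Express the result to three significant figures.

Open-circuit (no load on X): V_th = V_CC · R2/(R1 + R2) = 5.69 × 2.51/(36.00 + 2.51) = 0.3709 V.
Looking into X with the source shorted: R_th = R1·R2/(R1+R2) = 36.00 × 2.51/38.51 = 2.346 kΩ.

V_th ≈ 0.371 V, R_th ≈ 2.35 kΩ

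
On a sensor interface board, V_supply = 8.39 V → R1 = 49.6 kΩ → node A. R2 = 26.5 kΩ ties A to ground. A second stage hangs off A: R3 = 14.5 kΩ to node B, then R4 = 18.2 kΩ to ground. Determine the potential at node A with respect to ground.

V_A ≈ 1.91 V

The second stage (R3 + R4 = 32.70 kΩ) loads node A in parallel with R2.
Effective lower resistance at A: R2 ‖ 32.70 = 14.64 kΩ.
V_A = 8.39 × 14.64/(49.6 + 14.64) = 1.912 V.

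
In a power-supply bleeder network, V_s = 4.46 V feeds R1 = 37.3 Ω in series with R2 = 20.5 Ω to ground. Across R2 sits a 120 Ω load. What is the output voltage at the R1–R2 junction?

R2 ‖ R_L = (20.5 × 120)/(20.5 + 120) = 17.51 Ω.
Voltage divider with the loaded lower leg: V_out = 4.46 × 17.51/(37.3 + 17.51) = 4.46 × 0.3195 = 1.425 V.
(Unloaded it would be 1.58 V; the load pulls it down.)

V_out ≈ 1.42 V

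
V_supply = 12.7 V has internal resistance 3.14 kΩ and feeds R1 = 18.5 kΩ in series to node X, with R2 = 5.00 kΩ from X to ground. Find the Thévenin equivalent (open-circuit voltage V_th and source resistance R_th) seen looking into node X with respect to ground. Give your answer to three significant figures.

V_th ≈ 2.38 V, R_th ≈ 4.06 kΩ

R1' = 3.14 + 18.5 = 21.64 kΩ (source resistance + R1).
Open-circuit (no load on X): V_th = V_supply · R2/(R1' + R2) = 12.7 × 5.00/(21.64 + 5.00) = 2.384 V.
Looking into X with the source shorted: R_th = R1'·R2/(R1'+R2) = 21.64 × 5.00/26.64 = 4.062 kΩ.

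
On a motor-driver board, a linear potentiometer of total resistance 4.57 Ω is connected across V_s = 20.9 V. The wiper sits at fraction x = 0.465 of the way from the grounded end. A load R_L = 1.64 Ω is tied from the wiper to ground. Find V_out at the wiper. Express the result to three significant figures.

V_out ≈ 5.74 V

Lower segment x·R_p = 2.125 Ω; upper segment (1−x)·R_p = 2.445 Ω.
Lower segment in parallel with the load: 2.125 ‖ 1.64 = 0.9256 Ω.
V_out = 20.9 × 0.9256/(2.445 + 0.9256) = 5.740 V.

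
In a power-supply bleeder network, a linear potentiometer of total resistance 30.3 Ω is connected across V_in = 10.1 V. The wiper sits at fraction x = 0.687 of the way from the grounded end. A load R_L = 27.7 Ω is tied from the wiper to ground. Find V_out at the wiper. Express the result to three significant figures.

The pot divides into 9.484 Ω above the wiper and 20.82 Ω below.
R_L loads the lower segment: effective lower R = 11.88 Ω.
V_out = 10.1 × 11.88/(9.484 + 11.88) = 5.617 V.

V_out ≈ 5.62 V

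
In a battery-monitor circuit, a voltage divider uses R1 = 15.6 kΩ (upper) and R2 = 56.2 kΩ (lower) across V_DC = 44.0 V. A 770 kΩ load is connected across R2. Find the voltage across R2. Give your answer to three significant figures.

First combine the lower leg with the load: R2 ‖ R_L = 52.38 kΩ.
Voltage divider with the loaded lower leg: V_out = 44.0 × 52.38/(15.6 + 52.38) = 44.0 × 0.7705 = 33.90 V.

V_out ≈ 33.9 V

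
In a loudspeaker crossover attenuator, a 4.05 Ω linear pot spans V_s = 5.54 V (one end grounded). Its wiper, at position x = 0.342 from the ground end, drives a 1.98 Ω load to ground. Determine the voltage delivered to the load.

V_out ≈ 1.30 V

The pot divides into 2.665 Ω above the wiper and 1.385 Ω below.
R_L loads the lower segment: effective lower R = 0.8150 Ω.
Loaded-divider output: V_out = 5.54 × 0.2342 = 1.297 V.
(Unloaded: V_out = x·V_s = 1.89 V.)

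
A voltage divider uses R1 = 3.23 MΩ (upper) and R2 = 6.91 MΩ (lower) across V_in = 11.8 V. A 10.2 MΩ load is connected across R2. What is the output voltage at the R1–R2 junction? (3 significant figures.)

V_out ≈ 6.61 V

R2 ‖ R_L = (6.91 × 10.2)/(6.91 + 10.2) = 4.119 MΩ.
Voltage divider with the loaded lower leg: V_out = 11.8 × 4.119/(3.23 + 4.119) = 11.8 × 0.5605 = 6.614 V.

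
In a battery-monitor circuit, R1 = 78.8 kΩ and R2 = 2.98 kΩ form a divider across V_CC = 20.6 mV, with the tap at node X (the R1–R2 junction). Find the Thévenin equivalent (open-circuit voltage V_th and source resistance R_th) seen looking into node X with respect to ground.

V_th ≈ 0.751 mV, R_th ≈ 2.87 kΩ

V_th is the unloaded tap voltage: V_CC · R2/(R1+R2) = 20.6 × 0.03644 = 0.7506 mV.
Looking into X with the source shorted: R_th = R1·R2/(R1+R2) = 78.80 × 2.98/81.78 = 2.871 kΩ.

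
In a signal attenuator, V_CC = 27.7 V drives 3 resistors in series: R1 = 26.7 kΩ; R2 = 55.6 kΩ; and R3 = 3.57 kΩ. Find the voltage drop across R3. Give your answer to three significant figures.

Series total: ΣR = 26.7 + 55.6 + 3.57 = 85.87 kΩ.
Voltage divider: V = V_CC · (3.570 / 85.87) = 27.7 × 0.04157 = 1.152 V.

V ≈ 1.15 V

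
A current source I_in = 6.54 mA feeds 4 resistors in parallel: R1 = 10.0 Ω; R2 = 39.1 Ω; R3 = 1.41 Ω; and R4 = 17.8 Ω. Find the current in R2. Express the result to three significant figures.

I ≈ 0.188 mA

Total conductance ΣG = 1/10.0 + 1/39.1 + 1/1.41 + 1/17.8 = 0.8910 (units of 1/Ω).
Current divider: I(R2) = I_in · G_k/ΣG = 6.54 × (0.02558/0.8910) = 6.54 × 0.02871 = 0.1877 mA.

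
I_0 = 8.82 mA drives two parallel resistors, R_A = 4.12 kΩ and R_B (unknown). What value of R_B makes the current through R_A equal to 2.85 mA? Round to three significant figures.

R_B ≈ 1.97 kΩ

In a two-way split, I_A/I_0 = R_B/(R_A + R_B).
With f = 0.3231, R_B = R_A · f/(1−f) = 4.12 × 0.4774 = 1.967 kΩ.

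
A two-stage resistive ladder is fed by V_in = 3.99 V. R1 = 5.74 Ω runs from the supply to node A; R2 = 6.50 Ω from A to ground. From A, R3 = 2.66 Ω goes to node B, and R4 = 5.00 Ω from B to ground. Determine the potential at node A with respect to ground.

V_A ≈ 1.52 V

Looking into the second stage from A: R3 + R4 = 7.660 Ω appears in parallel with R2.
Effective lower resistance at A: R2 ‖ 7.660 = 3.516 Ω.
V_A = 3.99 × 3.516/(5.74 + 3.516) = 1.516 V.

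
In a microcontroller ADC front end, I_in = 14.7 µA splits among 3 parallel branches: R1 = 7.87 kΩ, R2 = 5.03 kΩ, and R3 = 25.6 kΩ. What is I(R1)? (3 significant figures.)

I ≈ 5.12 µA

Total conductance ΣG = 1/7.87 + 1/5.03 + 1/25.6 = 0.3649 (units of 1/kΩ).
By the current-divider rule, I = I_in · G_k/ΣG = 14.7 × 0.3482 = 5.118 µA.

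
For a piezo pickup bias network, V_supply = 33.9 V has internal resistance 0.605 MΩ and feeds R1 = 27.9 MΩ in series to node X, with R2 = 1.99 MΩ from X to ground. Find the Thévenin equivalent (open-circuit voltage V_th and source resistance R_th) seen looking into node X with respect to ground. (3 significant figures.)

R1' = 0.605 + 27.9 = 28.50 MΩ (source resistance + R1).
Open-circuit (no load on X): V_th = V_supply · R2/(R1' + R2) = 33.9 × 1.99/(28.50 + 1.99) = 2.212 V.
Looking into X with the source shorted: R_th = R1'·R2/(R1'+R2) = 28.50 × 1.99/30.49 = 1.860 MΩ.

V_th ≈ 2.21 V, R_th ≈ 1.86 MΩ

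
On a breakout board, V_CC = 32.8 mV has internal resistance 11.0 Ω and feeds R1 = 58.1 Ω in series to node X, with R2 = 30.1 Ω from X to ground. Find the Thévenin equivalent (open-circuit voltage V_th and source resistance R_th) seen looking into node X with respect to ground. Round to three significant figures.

R1' = 11.0 + 58.1 = 69.10 Ω (source resistance + R1).
V_th is the unloaded tap voltage: V_CC · R2/(R1'+R2) = 32.8 × 0.3034 = 9.952 mV.
Looking into X with the source shorted: R_th = R1'·R2/(R1'+R2) = 69.10 × 30.1/99.20 = 20.97 Ω.

V_th ≈ 9.95 mV, R_th ≈ 21.0 Ω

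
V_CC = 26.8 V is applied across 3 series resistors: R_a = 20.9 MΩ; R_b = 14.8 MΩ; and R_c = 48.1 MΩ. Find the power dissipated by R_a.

Series current I = V_CC/ΣR = 26.8/83.80 = 0.3198 µA.
V(R_a) = I·R = 6.684 V; P = V·I = 6.684 × 0.3198 = 2.138 µW.

P ≈ 2.14 µW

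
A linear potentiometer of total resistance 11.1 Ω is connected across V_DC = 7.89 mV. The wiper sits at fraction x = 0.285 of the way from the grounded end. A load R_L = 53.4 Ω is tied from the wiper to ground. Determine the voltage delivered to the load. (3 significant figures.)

V_out ≈ 2.16 mV

Split the track: R_lower = x·R_p = 3.163 Ω, R_upper = (1−x)·R_p = 7.937 Ω.
(x·R_p) ‖ R_L = 2.987 Ω.
Loaded-divider output: V_out = 7.89 × 0.2734 = 2.157 mV.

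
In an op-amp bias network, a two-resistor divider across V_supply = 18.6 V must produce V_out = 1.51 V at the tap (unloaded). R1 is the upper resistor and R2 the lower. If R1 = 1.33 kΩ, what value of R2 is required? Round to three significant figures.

R2 ≈ 0.118 kΩ

Required fraction k = V_out/V_supply = 0.08118.
So R2 = R1 · V_out/(V_supply − V_out) = 1.33 × 1.51/(18.6 − 1.51) = 1.33 × 0.08836 = 0.1175 kΩ.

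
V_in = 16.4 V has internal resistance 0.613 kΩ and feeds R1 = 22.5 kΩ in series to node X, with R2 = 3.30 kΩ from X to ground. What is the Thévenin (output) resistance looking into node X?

R_th ≈ 2.89 kΩ

R1' = 0.613 + 22.5 = 23.11 kΩ (source resistance + R1).
Looking into X with the source shorted: R_th = R1'·R2/(R1'+R2) = 23.11 × 3.30/26.41 = 2.888 kΩ.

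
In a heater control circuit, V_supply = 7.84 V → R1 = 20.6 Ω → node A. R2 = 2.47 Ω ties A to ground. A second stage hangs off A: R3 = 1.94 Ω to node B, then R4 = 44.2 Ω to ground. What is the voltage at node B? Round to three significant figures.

V_B ≈ 0.767 V

Looking into the second stage from A: R3 + R4 = 46.14 Ω appears in parallel with R2.
R2 ‖ (R3+R4) = 2.344 Ω.
V_A = 7.84 × 2.344/(20.6 + 2.344) = 0.8011 V.
Then the unloaded second divider: V_B = V_A × R4/(R3+R4) = 0.8011 × 0.9580 = 0.7674 V.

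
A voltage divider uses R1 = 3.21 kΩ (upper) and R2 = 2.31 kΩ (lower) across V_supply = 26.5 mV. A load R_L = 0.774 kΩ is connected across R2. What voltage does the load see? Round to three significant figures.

R2 ‖ R_L = (2.31 × 0.774)/(2.31 + 0.774) = 0.5797 kΩ.
Voltage divider with the loaded lower leg: V_out = 26.5 × 0.5797/(3.21 + 0.5797) = 26.5 × 0.1530 = 4.054 mV.

V_out ≈ 4.05 mV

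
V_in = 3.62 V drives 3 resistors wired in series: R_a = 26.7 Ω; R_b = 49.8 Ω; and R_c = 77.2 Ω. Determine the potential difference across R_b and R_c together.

V ≈ 2.99 V

Total series resistance ΣR = 26.7 + 49.8 + 77.2 = 153.7 Ω.
R_{R_b..R_c} = 49.8 + 77.2 = 127.0 Ω.
V = V_in · R/ΣR = 3.62 × 0.8263 = 2.991 V.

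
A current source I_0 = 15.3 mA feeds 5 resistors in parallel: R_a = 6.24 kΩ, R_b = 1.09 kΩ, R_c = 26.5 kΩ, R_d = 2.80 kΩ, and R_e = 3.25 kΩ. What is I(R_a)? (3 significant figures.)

Total conductance ΣG = 1/6.24 + 1/1.09 + 1/26.5 + 1/2.80 + 1/3.25 = 1.780 (units of 1/kΩ).
Current divider: I(R_a) = I_0 · G_k/ΣG = 15.3 × (0.1603/1.780) = 15.3 × 0.09002 = 1.377 mA.

I ≈ 1.38 mA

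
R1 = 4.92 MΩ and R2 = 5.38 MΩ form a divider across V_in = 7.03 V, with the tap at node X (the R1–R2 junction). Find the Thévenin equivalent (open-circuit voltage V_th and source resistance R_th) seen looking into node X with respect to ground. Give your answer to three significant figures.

V_th ≈ 3.67 V, R_th ≈ 2.57 MΩ

With X open, the divider is unloaded: V_th = 7.03 × 5.38/10.30 = 3.672 V.
Looking into X with the source shorted: R_th = R1·R2/(R1+R2) = 4.920 × 5.38/10.30 = 2.570 MΩ.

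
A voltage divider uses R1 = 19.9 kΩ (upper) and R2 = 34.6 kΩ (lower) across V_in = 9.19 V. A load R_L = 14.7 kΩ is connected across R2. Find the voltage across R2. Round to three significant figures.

The load sits in parallel with R2, giving an effective lower resistance R2' = R2·R_L/(R2+R_L) = 10.32 kΩ.
Then V_out = V_in · R2'/(R1 + R2') = 9.19 × 10.32/30.22 = 3.138 V.
(Unloaded it would be 5.83 V; the load pulls it down.)

V_out ≈ 3.14 V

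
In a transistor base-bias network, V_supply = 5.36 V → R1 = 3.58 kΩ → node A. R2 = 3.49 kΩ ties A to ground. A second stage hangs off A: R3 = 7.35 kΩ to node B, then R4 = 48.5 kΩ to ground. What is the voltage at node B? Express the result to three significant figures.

Node A sees R2 in parallel with the series input of stage 2, R3 + R4 = 55.85 kΩ.
Effective lower resistance at A: R2 ‖ 55.85 = 3.285 kΩ.
V_A = 5.36 × 3.285/(3.58 + 3.285) = 2.565 V.
V_B = V_A × 0.8684 = 2.227 V.

V_B ≈ 2.23 V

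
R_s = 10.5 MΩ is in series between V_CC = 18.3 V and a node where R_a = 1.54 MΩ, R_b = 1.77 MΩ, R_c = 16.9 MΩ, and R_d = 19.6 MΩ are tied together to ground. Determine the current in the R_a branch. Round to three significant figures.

Equivalent of the parallel group: R_p = 0.7550 MΩ.
V_A = 18.3 × 0.7550/11.25 = 1.228 V.
Branch current I = V_A/R_a = 1.228/1.54 = 0.7971 µA.

I ≈ 0.797 µA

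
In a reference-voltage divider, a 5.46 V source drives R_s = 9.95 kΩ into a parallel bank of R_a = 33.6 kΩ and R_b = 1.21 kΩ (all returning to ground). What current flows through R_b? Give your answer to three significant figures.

Equivalent of the parallel group: R_p = 1.168 kΩ.
V_A by voltage divider: V_A = 5.46 × 1.168/(9.95 + 1.168) = 0.5736 V.
Branch current I = V_A/R_b = 0.5736/1.21 = 0.4740 mA.
(Equivalently: I_total = 0.4911 mA, then current-divider fraction G_k/ΣG = 0.9652.)

I ≈ 0.474 mA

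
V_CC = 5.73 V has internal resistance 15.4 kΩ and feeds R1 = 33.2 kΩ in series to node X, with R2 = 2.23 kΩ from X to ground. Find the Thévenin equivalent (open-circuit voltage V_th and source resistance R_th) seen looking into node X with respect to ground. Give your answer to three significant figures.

V_th ≈ 0.251 V, R_th ≈ 2.13 kΩ

R1' = 15.4 + 33.2 = 48.60 kΩ (source resistance + R1).
V_th is the unloaded tap voltage: V_CC · R2/(R1'+R2) = 5.73 × 0.04387 = 0.2514 V.
Zeroing V_CC shorts the top of R1' to ground, so R_th = R1' ‖ R2 = 2.132 kΩ.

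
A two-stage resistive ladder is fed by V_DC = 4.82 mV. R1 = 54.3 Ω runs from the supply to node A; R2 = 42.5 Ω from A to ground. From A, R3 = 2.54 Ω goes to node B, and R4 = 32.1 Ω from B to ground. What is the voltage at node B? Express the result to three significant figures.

V_B ≈ 1.16 mV

Looking into the second stage from A: R3 + R4 = 34.64 Ω appears in parallel with R2.
R2 ‖ (R3+R4) = 19.08 Ω.
First divider: V_A = V_DC · 19.08/(54.3 + 19.08) = 1.254 mV.
V_B = V_A × 0.9267 = 1.162 mV.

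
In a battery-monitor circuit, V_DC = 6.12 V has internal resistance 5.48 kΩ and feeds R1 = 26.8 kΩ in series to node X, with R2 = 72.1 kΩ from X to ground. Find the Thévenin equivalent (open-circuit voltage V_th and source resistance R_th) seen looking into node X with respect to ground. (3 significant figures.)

R1' = 5.48 + 26.8 = 32.28 kΩ (source resistance + R1).
With X open, the divider is unloaded: V_th = 6.12 × 72.1/104.4 = 4.227 V.
Zeroing V_DC shorts the top of R1' to ground, so R_th = R1' ‖ R2 = 22.30 kΩ.

V_th ≈ 4.23 V, R_th ≈ 22.3 kΩ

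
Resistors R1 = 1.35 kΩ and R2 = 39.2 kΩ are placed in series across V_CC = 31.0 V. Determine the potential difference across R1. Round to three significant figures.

V ≈ 1.03 V

Series total: ΣR = 1.35 + 39.2 = 40.55 kΩ.
V = V_CC · R/ΣR = 31.0 × 0.03329 = 1.032 V.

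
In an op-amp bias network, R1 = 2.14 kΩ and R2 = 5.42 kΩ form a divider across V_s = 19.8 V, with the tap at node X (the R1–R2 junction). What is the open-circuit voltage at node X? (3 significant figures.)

With X open, the divider is unloaded: V_th = 19.8 × 5.42/7.560 = 14.20 V.

V_th ≈ 14.2 V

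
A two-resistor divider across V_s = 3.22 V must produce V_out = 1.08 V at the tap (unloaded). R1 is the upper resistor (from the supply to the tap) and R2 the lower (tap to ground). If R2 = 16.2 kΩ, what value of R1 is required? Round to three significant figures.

The divider ratio is R2/(R1+R2) = 1.08/3.22 = 0.3354.
R1 = R2·(1/k − 1) = 16.2 × 1.981 = 32.10 kΩ.

R1 ≈ 32.1 kΩ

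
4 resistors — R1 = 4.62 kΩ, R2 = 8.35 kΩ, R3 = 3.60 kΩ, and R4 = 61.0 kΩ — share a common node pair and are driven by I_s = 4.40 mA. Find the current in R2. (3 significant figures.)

ΣG = 1/4.62 + 1/8.35 + 1/3.60 + 1/61.0 = 0.6304.
By the current-divider rule, I = I_s · G_k/ΣG = 4.40 × 0.1900 = 0.8359 mA.

I ≈ 0.836 mA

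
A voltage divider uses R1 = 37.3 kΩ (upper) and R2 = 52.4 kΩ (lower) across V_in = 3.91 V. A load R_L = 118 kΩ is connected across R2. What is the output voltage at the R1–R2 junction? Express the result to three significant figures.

The load sits in parallel with R2, giving an effective lower resistance R2' = R2·R_L/(R2+R_L) = 36.29 kΩ.
Then V_out = V_in · R2'/(R1 + R2') = 3.91 × 36.29/73.59 = 1.928 V.
(Unloaded it would be 2.28 V; the load pulls it down.)

V_out ≈ 1.93 V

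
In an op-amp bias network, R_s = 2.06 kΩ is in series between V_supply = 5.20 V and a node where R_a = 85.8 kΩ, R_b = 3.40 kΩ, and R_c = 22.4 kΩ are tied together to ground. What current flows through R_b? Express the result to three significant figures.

Equivalent of the parallel group: R_p = 2.854 kΩ.
Node voltage V_A = V_supply · R_p/(R_s + R_p) = 5.20 × 0.5808 = 3.020 V.
Branch current I = V_A/R_b = 3.020/3.40 = 0.8882 mA.

I ≈ 0.888 mA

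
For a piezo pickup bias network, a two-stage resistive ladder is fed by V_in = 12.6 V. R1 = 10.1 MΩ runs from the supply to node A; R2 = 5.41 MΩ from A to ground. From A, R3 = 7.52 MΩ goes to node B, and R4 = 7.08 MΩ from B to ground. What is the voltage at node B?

V_B ≈ 1.72 V

The second stage (R3 + R4 = 14.60 MΩ) loads node A in parallel with R2.
Effective lower resistance at A: R2 ‖ 14.60 = 3.947 MΩ.
So V_A = 12.6 × 0.2810 = 3.541 V.
Then the unloaded second divider: V_B = V_A × R4/(R3+R4) = 3.541 × 0.4849 = 1.717 V.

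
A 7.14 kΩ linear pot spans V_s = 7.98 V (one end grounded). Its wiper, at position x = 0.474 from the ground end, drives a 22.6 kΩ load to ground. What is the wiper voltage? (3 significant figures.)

Split the track: R_lower = x·R_p = 3.384 kΩ, R_upper = (1−x)·R_p = 3.756 kΩ.
(x·R_p) ‖ R_L = 2.944 kΩ.
Then V_out = V_s · 2.944/(3.756 + 2.944) = 3.506 V.

V_out ≈ 3.51 V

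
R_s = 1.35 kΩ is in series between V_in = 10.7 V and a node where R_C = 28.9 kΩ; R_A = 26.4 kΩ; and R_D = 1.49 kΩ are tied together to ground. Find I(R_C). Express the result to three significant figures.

Equivalent of the parallel group: R_p = 1.345 kΩ.
V_A by voltage divider: V_A = 10.7 × 1.345/(1.35 + 1.345) = 5.340 V.
Branch current I = V_A/R_C = 5.340/28.9 = 0.1848 mA.

I ≈ 0.185 mA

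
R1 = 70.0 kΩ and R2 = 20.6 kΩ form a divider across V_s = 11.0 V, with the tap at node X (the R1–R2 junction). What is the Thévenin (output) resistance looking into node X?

R_th ≈ 15.9 kΩ

Looking into X with the source shorted: R_th = R1·R2/(R1+R2) = 70.00 × 20.6/90.60 = 15.92 kΩ.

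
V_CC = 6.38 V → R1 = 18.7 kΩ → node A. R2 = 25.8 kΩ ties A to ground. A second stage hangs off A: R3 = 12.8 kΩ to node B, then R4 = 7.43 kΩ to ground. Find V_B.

V_B ≈ 0.885 V

Looking into the second stage from A: R3 + R4 = 20.23 kΩ appears in parallel with R2.
Effective lower resistance at A: R2 ‖ 20.23 = 11.34 kΩ.
So V_A = 6.38 × 0.3775 = 2.408 V.
Then the unloaded second divider: V_B = V_A × R4/(R3+R4) = 2.408 × 0.3673 = 0.8845 V.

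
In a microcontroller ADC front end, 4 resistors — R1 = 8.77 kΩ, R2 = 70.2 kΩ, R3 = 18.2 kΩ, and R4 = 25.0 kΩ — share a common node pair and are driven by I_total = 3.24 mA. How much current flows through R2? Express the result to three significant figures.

Total conductance ΣG = 1/8.77 + 1/70.2 + 1/18.2 + 1/25.0 = 0.2232 (units of 1/kΩ).
By the current-divider rule, I = I_total · G_k/ΣG = 3.24 × 0.06382 = 0.2068 mA.

I ≈ 0.207 mA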